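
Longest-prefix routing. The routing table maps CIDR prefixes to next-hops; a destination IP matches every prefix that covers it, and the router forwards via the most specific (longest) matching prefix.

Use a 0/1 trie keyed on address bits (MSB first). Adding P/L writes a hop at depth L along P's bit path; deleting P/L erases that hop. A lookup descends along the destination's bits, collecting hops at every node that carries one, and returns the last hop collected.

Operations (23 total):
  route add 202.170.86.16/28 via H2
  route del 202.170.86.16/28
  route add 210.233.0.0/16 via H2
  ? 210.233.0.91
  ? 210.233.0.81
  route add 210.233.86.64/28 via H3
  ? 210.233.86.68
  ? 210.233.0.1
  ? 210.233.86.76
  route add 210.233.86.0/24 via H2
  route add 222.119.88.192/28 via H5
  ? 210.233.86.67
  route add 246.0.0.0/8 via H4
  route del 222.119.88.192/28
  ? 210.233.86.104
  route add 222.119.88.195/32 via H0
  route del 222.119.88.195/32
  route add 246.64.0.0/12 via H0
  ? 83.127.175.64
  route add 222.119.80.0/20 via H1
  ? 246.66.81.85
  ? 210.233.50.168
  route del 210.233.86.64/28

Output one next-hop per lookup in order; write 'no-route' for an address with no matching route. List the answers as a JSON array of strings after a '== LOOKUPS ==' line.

Trace:
  + 202.170.86.16/28 (H2) depth=28
  - 202.170.86.16/28 clear@28
  + 210.233.0.0/16 (H2) depth=16
  ? 210.233.0.91  path d0:-→d1:-→d2:-→d3:-→d4:-→d5:-→d6:-→d7:-→d8:-→d9:-→d10:-→d11:-→d12:-→d13:-→d14:-→d15:-→d16:H2  best=H2
  ? 210.233.0.81  path d0:-→d1:-→d2:-→d3:-→d4:-→d5:-→d6:-→d7:-→d8:-→d9:-→d10:-→d11:-→d12:-→d13:-→d14:-→d15:-→d16:H2  best=H2
  + 210.233.86.64/28 (H3) depth=28
  ? 210.233.86.68  path d0:-→d1:-→d2:-→d3:-→d4:-→d5:-→d6:-→d7:-→d8:-→d9:-→d10:-→d11:-→d12:-→d13:-→d14:-→d15:-→d16:H2→d17:-→d18:-→d19:-→d20:-→d21:-→d22:-→d23:-→d24:-→d25:-→d26:-→d27:-→d28:H3  best=H3
  ? 210.233.0.1  path d0:-→d1:-→d2:-→d3:-→d4:-→d5:-→d6:-→d7:-→d8:-→d9:-→d10:-→d11:-→d12:-→d13:-→d14:-→d15:-→d16:H2→d17:-  best=H2
  ? 210.233.86.76  path d0:-→d1:-→d2:-→d3:-→d4:-→d5:-→d6:-→d7:-→d8:-→d9:-→d10:-→d11:-→d12:-→d13:-→d14:-→d15:-→d16:H2→d17:-→d18:-→d19:-→d20:-→d21:-→d22:-→d23:-→d24:-→d25:-→d26:-→d27:-→d28:H3  best=H3
  + 210.233.86.0/24 (H2) depth=24
  + 222.119.88.192/28 (H5) depth=28
  ? 210.233.86.67  path d0:-→d1:-→d2:-→d3:-→d4:-→d5:-→d6:-→d7:-→d8:-→d9:-→d10:-→d11:-→d12:-→d13:-→d14:-→d15:-→d16:H2→d17:-→d18:-→d19:-→d20:-→d21:-→d22:-→d23:-→d24:H2→d25:-→d26:-→d27:-→d28:H3  best=H3
  + 246.0.0.0/8 (H4) depth=8
  - 222.119.88.192/28 clear@28
  ? 210.233.86.104  path d0:-→d1:-→d2:-→d3:-→d4:-→d5:-→d6:-→d7:-→d8:-→d9:-→d10:-→d11:-→d12:-→d13:-→d14:-→d15:-→d16:H2→d17:-→d18:-→d19:-→d20:-→d21:-→d22:-→d23:-→d24:H2→d25:-→d26:-  best=H2
  + 222.119.88.195/32 (H0) depth=32
  - 222.119.88.195/32 clear@32
  + 246.64.0.0/12 (H0) depth=12
  ? 83.127.175.64  path d0:-  best=no-route
  + 222.119.80.0/20 (H1) depth=20
  ? 246.66.81.85  path d0:-→d1:-→d2:-→d3:-→d4:-→d5:-→d6:-→d7:-→d8:H4→d9:-→d10:-→d11:-→d12:H0  best=H0
  ? 210.233.50.168  path d0:-→d1:-→d2:-→d3:-→d4:-→d5:-→d6:-→d7:-→d8:-→d9:-→d10:-→d11:-→d12:-→d13:-→d14:-→d15:-→d16:H2→d17:-  best=H2
  - 210.233.86.64/28 clear@28

== LOOKUPS ==
["H2","H2","H3","H2","H3","H3","H2","no-route","H0","H2"]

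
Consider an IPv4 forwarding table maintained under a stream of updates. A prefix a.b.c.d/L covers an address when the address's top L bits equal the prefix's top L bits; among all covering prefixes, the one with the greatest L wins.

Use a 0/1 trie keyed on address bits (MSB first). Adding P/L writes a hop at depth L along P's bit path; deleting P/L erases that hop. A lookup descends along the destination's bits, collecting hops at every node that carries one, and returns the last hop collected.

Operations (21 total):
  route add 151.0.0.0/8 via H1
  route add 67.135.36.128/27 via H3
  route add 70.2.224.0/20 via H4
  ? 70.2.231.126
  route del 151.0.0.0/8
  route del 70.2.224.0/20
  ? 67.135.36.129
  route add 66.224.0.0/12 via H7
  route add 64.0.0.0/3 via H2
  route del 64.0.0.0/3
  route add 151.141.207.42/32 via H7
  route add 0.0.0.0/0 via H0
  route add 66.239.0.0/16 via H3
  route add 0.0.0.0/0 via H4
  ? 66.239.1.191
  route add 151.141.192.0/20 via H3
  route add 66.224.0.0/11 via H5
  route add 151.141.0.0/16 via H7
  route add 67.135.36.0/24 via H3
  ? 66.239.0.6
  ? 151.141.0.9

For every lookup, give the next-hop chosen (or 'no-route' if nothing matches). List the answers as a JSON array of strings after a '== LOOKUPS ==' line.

Apply in order:
  add 151.0.0.0/8 -> H1 at depth 8
  add 67.135.36.128/27 -> H3 at depth 27
  add 70.2.224.0/20 -> H4 at depth 20
  lookup 70.2.231.126: bits 01000110000000101110 walk d0:-→d1:-→d2:-→d3:-→d4:-→d5:-→d6:-→d7:-→d8:-→d9:-→d10:-→d11:-→d12:-→d13:-→d14:-→d15:-→d16:-→d17:-→d18:-→d19:-→d20:H4 -> H4
  del 151.0.0.0/8 (clear depth 8)
  del 70.2.224.0/20 (clear depth 20)
  lookup 67.135.36.129: bits 010000111000011100100100100 walk d0:-→d1:-→d2:-→d3:-→d4:-→d5:-→d6:-→d7:-→d8:-→d9:-→d10:-→d11:-→d12:-→d13:-→d14:-→d15:-→d16:-→d17:-→d18:-→d19:-→d20:-→d21:-→d22:-→d23:-→d24:-→d25:-→d26:-→d27:H3 -> H3
  add 66.224.0.0/12 -> H7 at depth 12
  add 64.0.0.0/3 -> H2 at depth 3
  del 64.0.0.0/3 (clear depth 3)
  add 151.141.207.42/32 -> H7 at depth 32
  add 0.0.0.0/0 -> H0 at depth 0
  add 66.239.0.0/16 -> H3 at depth 16
  add 0.0.0.0/0 -> H4 at depth 0
  lookup 66.239.1.191: bits 0100001011101111 walk d0:H4→d1:-→d2:-→d3:-→d4:-→d5:-→d6:-→d7:-→d8:-→d9:-→d10:-→d11:-→d12:H7→d13:-→d14:-→d15:-→d16:H3 -> H3
  add 151.141.192.0/20 -> H3 at depth 20
  add 66.224.0.0/11 -> H5 at depth 11
  add 151.141.0.0/16 -> H7 at depth 16
  add 67.135.36.0/24 -> H3 at depth 24
  lookup 66.239.0.6: bits 0100001011101111 walk d0:H4→d1:-→d2:-→d3:-→d4:-→d5:-→d6:-→d7:-→d8:-→d9:-→d10:-→d11:H5→d12:H7→d13:-→d14:-→d15:-→d16:H3 -> H3
  lookup 151.141.0.9: bits 1001011110001101 walk d0:H4→d1:-→d2:-→d3:-→d4:-→d5:-→d6:-→d7:-→d8:-→d9:-→d10:-→d11:-→d12:-→d13:-→d14:-→d15:-→d16:H7 -> H7

== LOOKUPS ==
["H4","H3","H3","H3","H7"]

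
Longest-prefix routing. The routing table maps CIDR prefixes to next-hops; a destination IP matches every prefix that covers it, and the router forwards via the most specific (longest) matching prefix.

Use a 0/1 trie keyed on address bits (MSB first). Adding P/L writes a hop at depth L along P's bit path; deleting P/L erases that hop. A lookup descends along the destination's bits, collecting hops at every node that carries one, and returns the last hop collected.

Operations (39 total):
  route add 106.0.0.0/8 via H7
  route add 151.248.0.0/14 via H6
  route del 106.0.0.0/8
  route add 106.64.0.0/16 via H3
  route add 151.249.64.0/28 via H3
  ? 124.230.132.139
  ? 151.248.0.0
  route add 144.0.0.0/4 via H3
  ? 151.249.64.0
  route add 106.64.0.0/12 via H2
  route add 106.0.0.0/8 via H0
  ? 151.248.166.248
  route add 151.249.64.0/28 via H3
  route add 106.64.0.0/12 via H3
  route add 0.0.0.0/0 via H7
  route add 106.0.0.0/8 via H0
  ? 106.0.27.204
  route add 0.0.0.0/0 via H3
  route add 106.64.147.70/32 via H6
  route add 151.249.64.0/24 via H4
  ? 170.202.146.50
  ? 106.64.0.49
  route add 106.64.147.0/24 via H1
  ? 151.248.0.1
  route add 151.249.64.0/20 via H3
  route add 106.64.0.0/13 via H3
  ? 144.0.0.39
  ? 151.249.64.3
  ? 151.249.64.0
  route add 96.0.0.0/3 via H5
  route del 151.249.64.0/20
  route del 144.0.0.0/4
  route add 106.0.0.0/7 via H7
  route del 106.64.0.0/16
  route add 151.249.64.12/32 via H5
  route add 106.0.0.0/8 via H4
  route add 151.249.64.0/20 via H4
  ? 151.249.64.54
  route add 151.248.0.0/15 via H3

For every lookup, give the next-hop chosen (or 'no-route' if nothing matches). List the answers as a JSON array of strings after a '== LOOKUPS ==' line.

Trace:
  + 106.0.0.0/8 (H7) depth=8
  + 151.248.0.0/14 (H6) depth=14
  del 106.0.0.0/8 (clear depth 8)
  + 106.64.0.0/16 (H3) depth=16
  + 151.249.64.0/28 (H3) depth=28
  ? 124.230.132.139  path d0:-→d1:-→d2:-→d3:-  best=no-route
  ? 151.248.0.0  path d0:-→d1:-→d2:-→d3:-→d4:-→d5:-→d6:-→d7:-→d8:-→d9:-→d10:-→d11:-→d12:-→d13:-→d14:H6→d15:-  best=H6
  + 144.0.0.0/4 (H3) depth=4
  ? 151.249.64.0  path d0:-→d1:-→d2:-→d3:-→d4:H3→d5:-→d6:-→d7:-→d8:-→d9:-→d10:-→d11:-→d12:-→d13:-→d14:H6→d15:-→d16:-→d17:-→d18:-→d19:-→d20:-→d21:-→d22:-→d23:-→d24:-→d25:-→d26:-→d27:-→d28:H3  best=H3
  + 106.64.0.0/12 (H2) depth=12
  + 106.0.0.0/8 (H0) depth=8
  ? 151.248.166.248  path d0:-→d1:-→d2:-→d3:-→d4:H3→d5:-→d6:-→d7:-→d8:-→d9:-→d10:-→d11:-→d12:-→d13:-→d14:H6→d15:-  best=H6
  + 151.249.64.0/28 (H3) depth=28
  + 106.64.0.0/12 (H3) depth=12
  + 0.0.0.0/0 (H7) depth=0
  + 106.0.0.0/8 (H0) depth=8
  ? 106.0.27.204  path d0:H7→d1:-→d2:-→d3:-→d4:-→d5:-→d6:-→d7:-→d8:H0→d9:-  best=H0
  + 0.0.0.0/0 (H3) depth=0
  + 106.64.147.70/32 (H6) depth=32
  + 151.249.64.0/24 (H4) depth=24
  ? 170.202.146.50  path d0:H3→d1:-→d2:-  best=H3
  ? 106.64.0.49  path d0:H3→d1:-→d2:-→d3:-→d4:-→d5:-→d6:-→d7:-→d8:H0→d9:-→d10:-→d11:-→d12:H3→d13:-→d14:-→d15:-→d16:H3  best=H3
  + 106.64.147.0/24 (H1) depth=24
  ? 151.248.0.1  path d0:H3→d1:-→d2:-→d3:-→d4:H3→d5:-→d6:-→d7:-→d8:-→d9:-→d10:-→d11:-→d12:-→d13:-→d14:H6→d15:-  best=H6
  + 151.249.64.0/20 (H3) depth=20
  + 106.64.0.0/13 (H3) depth=13
  ? 144.0.0.39  path d0:H3→d1:-→d2:-→d3:-→d4:H3→d5:-  best=H3
  ? 151.249.64.3  path d0:H3→d1:-→d2:-→d3:-→d4:H3→d5:-→d6:-→d7:-→d8:-→d9:-→d10:-→d11:-→d12:-→d13:-→d14:H6→d15:-→d16:-→d17:-→d18:-→d19:-→d20:H3→d21:-→d22:-→d23:-→d24:H4→d25:-→d26:-→d27:-→d28:H3  best=H3
  ? 151.249.64.0  path d0:H3→d1:-→d2:-→d3:-→d4:H3→d5:-→d6:-→d7:-→d8:-→d9:-→d10:-→d11:-→d12:-→d13:-→d14:H6→d15:-→d16:-→d17:-→d18:-→d19:-→d20:H3→d21:-→d22:-→d23:-→d24:H4→d25:-→d26:-→d27:-→d28:H3  best=H3
  + 96.0.0.0/3 (H5) depth=3
  del 151.249.64.0/20 (clear depth 20)
  del 144.0.0.0/4 (clear depth 4)
  + 106.0.0.0/7 (H7) depth=7
  del 106.64.0.0/16 (clear depth 16)
  + 151.249.64.12/32 (H5) depth=32
  + 106.0.0.0/8 (H4) depth=8
  + 151.249.64.0/20 (H4) depth=20
  ? 151.249.64.54  path d0:H3→d1:-→d2:-→d3:-→d4:-→d5:-→d6:-→d7:-→d8:-→d9:-→d10:-→d11:-→d12:-→d13:-→d14:H6→d15:-→d16:-→d17:-→d18:-→d19:-→d20:H4→d21:-→d22:-→d23:-→d24:H4→d25:-→d26:-  best=H4
  + 151.248.0.0/15 (H3) depth=15

== LOOKUPS ==
["no-route","H6","H3","H6","H0","H3","H3","H6","H3","H3","H3","H4"]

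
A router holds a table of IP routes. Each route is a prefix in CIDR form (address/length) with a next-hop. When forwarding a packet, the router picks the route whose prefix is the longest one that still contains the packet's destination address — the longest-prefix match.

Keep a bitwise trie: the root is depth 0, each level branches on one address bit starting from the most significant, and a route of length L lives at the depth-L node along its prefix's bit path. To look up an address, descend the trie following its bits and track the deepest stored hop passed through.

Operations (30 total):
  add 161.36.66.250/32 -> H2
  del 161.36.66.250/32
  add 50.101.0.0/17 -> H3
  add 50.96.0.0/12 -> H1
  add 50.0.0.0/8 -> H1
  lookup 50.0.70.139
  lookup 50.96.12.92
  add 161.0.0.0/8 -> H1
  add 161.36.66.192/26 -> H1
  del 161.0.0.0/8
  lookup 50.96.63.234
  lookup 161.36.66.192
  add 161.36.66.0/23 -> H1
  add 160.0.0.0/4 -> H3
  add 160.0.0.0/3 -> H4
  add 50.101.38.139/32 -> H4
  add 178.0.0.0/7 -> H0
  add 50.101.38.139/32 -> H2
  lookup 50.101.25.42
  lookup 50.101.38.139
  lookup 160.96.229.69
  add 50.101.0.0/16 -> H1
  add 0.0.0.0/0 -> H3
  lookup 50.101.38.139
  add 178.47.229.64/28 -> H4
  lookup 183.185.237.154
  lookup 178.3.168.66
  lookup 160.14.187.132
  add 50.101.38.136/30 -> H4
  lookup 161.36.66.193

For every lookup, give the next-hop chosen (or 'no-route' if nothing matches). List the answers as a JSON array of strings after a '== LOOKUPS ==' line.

Trace:
  + 161.36.66.250/32 (H2) depth=32
  del 161.36.66.250/32 (clear depth 32)
  + 50.101.0.0/17 (H3) depth=17
  + 50.96.0.0/12 (H1) depth=12
  + 50.0.0.0/8 (H1) depth=8
  Q 50.0.70.139: descend 001100100 ; hops seen [H1] ; pick H1
  Q 50.96.12.92: descend 0011001001100 ; hops seen [H1,H1] ; pick H1
  + 161.0.0.0/8 (H1) depth=8
  + 161.36.66.192/26 (H1) depth=26
  del 161.0.0.0/8 (clear depth 8)
  Q 50.96.63.234: descend 0011001001100 ; hops seen [H1,H1] ; pick H1
  Q 161.36.66.192: descend 10100001001001000100001011 ; hops seen [H1] ; pick H1
  + 161.36.66.0/23 (H1) depth=23
  + 160.0.0.0/4 (H3) depth=4
  + 160.0.0.0/3 (H4) depth=3
  + 50.101.38.139/32 (H4) depth=32
  + 178.0.0.0/7 (H0) depth=7
  + 50.101.38.139/32 (H2) depth=32
  Q 50.101.25.42: descend 001100100110010100 ; hops seen [H1,H1,H3] ; pick H3
  Q 50.101.38.139: descend 00110010011001010010011010001011 ; hops seen [H1,H1,H3,H2] ; pick H2
  Q 160.96.229.69: descend 1010000 ; hops seen [H4,H3] ; pick H3
  + 50.101.0.0/16 (H1) depth=16
  + 0.0.0.0/0 (H3) depth=0
  Q 50.101.38.139: descend 00110010011001010010011010001011 ; hops seen [H3,H1,H1,H1,H3,H2] ; pick H2
  + 178.47.229.64/28 (H4) depth=28
  Q 183.185.237.154: descend 10110 ; hops seen [H3,H4] ; pick H4
  Q 178.3.168.66: descend 1011001000 ; hops seen [H3,H4,H0] ; pick H0
  Q 160.14.187.132: descend 1010000 ; hops seen [H3,H4,H3] ; pick H3
  + 50.101.38.136/30 (H4) depth=30
  Q 161.36.66.193: descend 10100001001001000100001011 ; hops seen [H3,H4,H3,H1,H1] ; pick H1

== LOOKUPS ==
["H1","H1","H1","H1","H3","H2","H3","H2","H4","H0","H3","H1"]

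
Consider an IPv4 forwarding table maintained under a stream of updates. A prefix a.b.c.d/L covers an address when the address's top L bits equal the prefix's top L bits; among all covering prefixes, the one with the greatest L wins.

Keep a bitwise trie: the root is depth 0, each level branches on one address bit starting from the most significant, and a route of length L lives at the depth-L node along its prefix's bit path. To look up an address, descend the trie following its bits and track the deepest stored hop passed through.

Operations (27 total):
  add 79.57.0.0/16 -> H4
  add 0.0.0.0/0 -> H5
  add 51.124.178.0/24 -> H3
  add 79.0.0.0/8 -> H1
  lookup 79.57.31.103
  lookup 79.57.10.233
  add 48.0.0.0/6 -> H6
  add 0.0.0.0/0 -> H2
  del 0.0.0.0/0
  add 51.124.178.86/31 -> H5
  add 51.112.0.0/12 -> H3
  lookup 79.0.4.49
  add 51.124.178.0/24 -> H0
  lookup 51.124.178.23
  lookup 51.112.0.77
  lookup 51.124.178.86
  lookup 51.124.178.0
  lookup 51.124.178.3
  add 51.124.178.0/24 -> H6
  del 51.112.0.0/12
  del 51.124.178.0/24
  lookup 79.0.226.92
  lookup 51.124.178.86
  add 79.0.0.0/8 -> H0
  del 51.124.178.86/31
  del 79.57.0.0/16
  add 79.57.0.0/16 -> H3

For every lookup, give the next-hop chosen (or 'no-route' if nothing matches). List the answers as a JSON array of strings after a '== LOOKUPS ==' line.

Process each operation:
  add 79.57.0.0/16 -> H4 at depth 16
  add 0.0.0.0/0 -> H5 at depth 0
  add 51.124.178.0/24 -> H3 at depth 24
  add 79.0.0.0/8 -> H1 at depth 8
  ? 79.57.31.103  path d0:H5→d1:-→d2:-→d3:-→d4:-→d5:-→d6:-→d7:-→d8:H1→d9:-→d10:-→d11:-→d12:-→d13:-→d14:-→d15:-→d16:H4  best=H4
  ? 79.57.10.233  path d0:H5→d1:-→d2:-→d3:-→d4:-→d5:-→d6:-→d7:-→d8:H1→d9:-→d10:-→d11:-→d12:-→d13:-→d14:-→d15:-→d16:H4  best=H4
  add 48.0.0.0/6 -> H6 at depth 6
  add 0.0.0.0/0 -> H2 at depth 0
  del 0.0.0.0/0 (clear depth 0)
  add 51.124.178.86/31 -> H5 at depth 31
  add 51.112.0.0/12 -> H3 at depth 12
  ? 79.0.4.49  path d0:-→d1:-→d2:-→d3:-→d4:-→d5:-→d6:-→d7:-→d8:H1→d9:-→d10:-  best=H1
  add 51.124.178.0/24 -> H0 at depth 24
  ? 51.124.178.23  path d0:-→d1:-→d2:-→d3:-→d4:-→d5:-→d6:H6→d7:-→d8:-→d9:-→d10:-→d11:-→d12:H3→d13:-→d14:-→d15:-→d16:-→d17:-→d18:-→d19:-→d20:-→d21:-→d22:-→d23:-→d24:H0→d25:-  best=H0
  ? 51.112.0.77  path d0:-→d1:-→d2:-→d3:-→d4:-→d5:-→d6:H6→d7:-→d8:-→d9:-→d10:-→d11:-→d12:H3  best=H3
  ? 51.124.178.86  path d0:-→d1:-→d2:-→d3:-→d4:-→d5:-→d6:H6→d7:-→d8:-→d9:-→d10:-→d11:-→d12:H3→d13:-→d14:-→d15:-→d16:-→d17:-→d18:-→d19:-→d20:-→d21:-→d22:-→d23:-→d24:H0→d25:-→d26:-→d27:-→d28:-→d29:-→d30:-→d31:H5  best=H5
  ? 51.124.178.0  path d0:-→d1:-→d2:-→d3:-→d4:-→d5:-→d6:H6→d7:-→d8:-→d9:-→d10:-→d11:-→d12:H3→d13:-→d14:-→d15:-→d16:-→d17:-→d18:-→d19:-→d20:-→d21:-→d22:-→d23:-→d24:H0→d25:-  best=H0
  ? 51.124.178.3  path d0:-→d1:-→d2:-→d3:-→d4:-→d5:-→d6:H6→d7:-→d8:-→d9:-→d10:-→d11:-→d12:H3→d13:-→d14:-→d15:-→d16:-→d17:-→d18:-→d19:-→d20:-→d21:-→d22:-→d23:-→d24:H0→d25:-  best=H0
  add 51.124.178.0/24 -> H6 at depth 24
  del 51.112.0.0/12 (clear depth 12)
  del 51.124.178.0/24 (clear depth 24)
  ? 79.0.226.92  path d0:-→d1:-→d2:-→d3:-→d4:-→d5:-→d6:-→d7:-→d8:H1→d9:-→d10:-  best=H1
  ? 51.124.178.86  path d0:-→d1:-→d2:-→d3:-→d4:-→d5:-→d6:H6→d7:-→d8:-→d9:-→d10:-→d11:-→d12:-→d13:-→d14:-→d15:-→d16:-→d17:-→d18:-→d19:-→d20:-→d21:-→d22:-→d23:-→d24:-→d25:-→d26:-→d27:-→d28:-→d29:-→d30:-→d31:H5  best=H5
  add 79.0.0.0/8 -> H0 at depth 8
  del 51.124.178.86/31 (clear depth 31)
  del 79.57.0.0/16 (clear depth 16)
  add 79.57.0.0/16 -> H3 at depth 16

== LOOKUPS ==
["H4","H4","H1","H0","H3","H5","H0","H0","H1","H5"]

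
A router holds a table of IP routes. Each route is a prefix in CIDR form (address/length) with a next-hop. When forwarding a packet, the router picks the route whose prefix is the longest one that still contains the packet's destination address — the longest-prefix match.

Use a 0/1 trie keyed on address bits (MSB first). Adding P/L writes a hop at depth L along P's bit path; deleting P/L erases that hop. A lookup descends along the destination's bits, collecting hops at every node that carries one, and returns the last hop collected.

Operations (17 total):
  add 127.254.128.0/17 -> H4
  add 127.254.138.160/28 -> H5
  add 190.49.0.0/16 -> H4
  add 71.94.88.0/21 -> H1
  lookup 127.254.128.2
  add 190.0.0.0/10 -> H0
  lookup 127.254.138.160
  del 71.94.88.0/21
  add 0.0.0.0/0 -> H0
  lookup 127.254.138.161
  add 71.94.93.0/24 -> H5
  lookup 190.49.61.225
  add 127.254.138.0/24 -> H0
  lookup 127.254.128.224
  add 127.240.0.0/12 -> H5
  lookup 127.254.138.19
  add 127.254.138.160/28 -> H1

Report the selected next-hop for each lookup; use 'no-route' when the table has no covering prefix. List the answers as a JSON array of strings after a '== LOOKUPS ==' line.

Process each operation:
  + 127.254.128.0/17 (H4) depth=17
  + 127.254.138.160/28 (H5) depth=28
  + 190.49.0.0/16 (H4) depth=16
  + 71.94.88.0/21 (H1) depth=21
  lookup 127.254.128.2: bits 01111111111111101000 walk d0:-→d1:-→d2:-→d3:-→d4:-→d5:-→d6:-→d7:-→d8:-→d9:-→d10:-→d11:-→d12:-→d13:-→d14:-→d15:-→d16:-→d17:H4→d18:-→d19:-→d20:- -> H4
  + 190.0.0.0/10 (H0) depth=10
  lookup 127.254.138.160: bits 0111111111111110100010101010 walk d0:-→d1:-→d2:-→d3:-→d4:-→d5:-→d6:-→d7:-→d8:-→d9:-→d10:-→d11:-→d12:-→d13:-→d14:-→d15:-→d16:-→d17:H4→d18:-→d19:-→d20:-→d21:-→d22:-→d23:-→d24:-→d25:-→d26:-→d27:-→d28:H5 -> H5
  del 71.94.88.0/21 (clear depth 21)
  + 0.0.0.0/0 (H0) depth=0
  lookup 127.254.138.161: bits 0111111111111110100010101010 walk d0:H0→d1:-→d2:-→d3:-→d4:-→d5:-→d6:-→d7:-→d8:-→d9:-→d10:-→d11:-→d12:-→d13:-→d14:-→d15:-→d16:-→d17:H4→d18:-→d19:-→d20:-→d21:-→d22:-→d23:-→d24:-→d25:-→d26:-→d27:-→d28:H5 -> H5
  + 71.94.93.0/24 (H5) depth=24
  lookup 190.49.61.225: bits 1011111000110001 walk d0:H0→d1:-→d2:-→d3:-→d4:-→d5:-→d6:-→d7:-→d8:-→d9:-→d10:H0→d11:-→d12:-→d13:-→d14:-→d15:-→d16:H4 -> H4
  + 127.254.138.0/24 (H0) depth=24
  lookup 127.254.128.224: bits 01111111111111101000 walk d0:H0→d1:-→d2:-→d3:-→d4:-→d5:-→d6:-→d7:-→d8:-→d9:-→d10:-→d11:-→d12:-→d13:-→d14:-→d15:-→d16:-→d17:H4→d18:-→d19:-→d20:- -> H4
  + 127.240.0.0/12 (H5) depth=12
  lookup 127.254.138.19: bits 011111111111111010001010 walk d0:H0→d1:-→d2:-→d3:-→d4:-→d5:-→d6:-→d7:-→d8:-→d9:-→d10:-→d11:-→d12:H5→d13:-→d14:-→d15:-→d16:-→d17:H4→d18:-→d19:-→d20:-→d21:-→d22:-→d23:-→d24:H0 -> H0
  + 127.254.138.160/28 (H1) depth=28

== LOOKUPS ==
["H4","H5","H5","H4","H4","H0"]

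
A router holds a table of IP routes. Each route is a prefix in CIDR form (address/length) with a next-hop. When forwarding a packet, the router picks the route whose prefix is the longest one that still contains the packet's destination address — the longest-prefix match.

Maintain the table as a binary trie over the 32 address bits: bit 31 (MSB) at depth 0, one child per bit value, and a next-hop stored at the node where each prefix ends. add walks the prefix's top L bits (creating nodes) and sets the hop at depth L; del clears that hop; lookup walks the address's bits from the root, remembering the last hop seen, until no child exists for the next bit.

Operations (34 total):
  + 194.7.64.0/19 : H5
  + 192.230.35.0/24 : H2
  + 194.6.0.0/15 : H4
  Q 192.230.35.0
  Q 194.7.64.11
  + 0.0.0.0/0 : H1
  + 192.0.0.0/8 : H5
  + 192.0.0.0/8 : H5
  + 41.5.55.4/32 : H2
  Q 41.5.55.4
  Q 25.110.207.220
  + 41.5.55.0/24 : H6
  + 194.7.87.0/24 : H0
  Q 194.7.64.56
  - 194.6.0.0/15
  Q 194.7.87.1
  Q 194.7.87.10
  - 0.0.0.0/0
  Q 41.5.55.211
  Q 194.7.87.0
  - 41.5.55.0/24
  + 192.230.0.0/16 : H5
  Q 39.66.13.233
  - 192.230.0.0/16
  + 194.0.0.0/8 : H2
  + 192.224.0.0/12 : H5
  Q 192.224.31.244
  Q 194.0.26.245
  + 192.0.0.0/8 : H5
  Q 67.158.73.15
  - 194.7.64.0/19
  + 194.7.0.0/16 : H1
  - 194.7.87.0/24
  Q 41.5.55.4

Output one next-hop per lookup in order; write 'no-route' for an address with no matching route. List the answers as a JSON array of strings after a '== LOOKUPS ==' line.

Apply in order:
  + 194.7.64.0/19 (H5) depth=19
  + 192.230.35.0/24 (H2) depth=24
  + 194.6.0.0/15 (H4) depth=15
  Q 192.230.35.0: descend 110000001110011000100011 ; hops seen [H2] ; pick H2
  Q 194.7.64.11: descend 1100001000000111010 ; hops seen [H4,H5] ; pick H5
  + 0.0.0.0/0 (H1) depth=0
  + 192.0.0.0/8 (H5) depth=8
  + 192.0.0.0/8 (H5) depth=8
  + 41.5.55.4/32 (H2) depth=32
  Q 41.5.55.4: descend 00101001000001010011011100000100 ; hops seen [H1,H2] ; pick H2
  Q 25.110.207.220: descend 00 ; hops seen [H1] ; pick H1
  + 41.5.55.0/24 (H6) depth=24
  + 194.7.87.0/24 (H0) depth=24
  Q 194.7.64.56: descend 1100001000000111010 ; hops seen [H1,H4,H5] ; pick H5
  del 194.6.0.0/15 (clear depth 15)
  Q 194.7.87.1: descend 110000100000011101010111 ; hops seen [H1,H5,H0] ; pick H0
  Q 194.7.87.10: descend 110000100000011101010111 ; hops seen [H1,H5,H0] ; pick H0
  del 0.0.0.0/0 (clear depth 0)
  Q 41.5.55.211: descend 001010010000010100110111 ; hops seen [H6] ; pick H6
  Q 194.7.87.0: descend 110000100000011101010111 ; hops seen [H5,H0] ; pick H0
  del 41.5.55.0/24 (clear depth 24)
  + 192.230.0.0/16 (H5) depth=16
  Q 39.66.13.233: descend 0010 ; hops seen [∅] ; pick no-route
  del 192.230.0.0/16 (clear depth 16)
  + 194.0.0.0/8 (H2) depth=8
  + 192.224.0.0/12 (H5) depth=12
  Q 192.224.31.244: descend 1100000011100 ; hops seen [H5,H5] ; pick H5
  Q 194.0.26.245: descend 1100001000000 ; hops seen [H2] ; pick H2
  + 192.0.0.0/8 (H5) depth=8
  Q 67.158.73.15: descend 0 ; hops seen [∅] ; pick no-route
  del 194.7.64.0/19 (clear depth 19)
  + 194.7.0.0/16 (H1) depth=16
  del 194.7.87.0/24 (clear depth 24)
  Q 41.5.55.4: descend 00101001000001010011011100000100 ; hops seen [H2] ; pick H2

== LOOKUPS ==
["H2","H5","H2","H1","H5","H0","H0","H6","H0","no-route","H5","H2","no-route","H2"]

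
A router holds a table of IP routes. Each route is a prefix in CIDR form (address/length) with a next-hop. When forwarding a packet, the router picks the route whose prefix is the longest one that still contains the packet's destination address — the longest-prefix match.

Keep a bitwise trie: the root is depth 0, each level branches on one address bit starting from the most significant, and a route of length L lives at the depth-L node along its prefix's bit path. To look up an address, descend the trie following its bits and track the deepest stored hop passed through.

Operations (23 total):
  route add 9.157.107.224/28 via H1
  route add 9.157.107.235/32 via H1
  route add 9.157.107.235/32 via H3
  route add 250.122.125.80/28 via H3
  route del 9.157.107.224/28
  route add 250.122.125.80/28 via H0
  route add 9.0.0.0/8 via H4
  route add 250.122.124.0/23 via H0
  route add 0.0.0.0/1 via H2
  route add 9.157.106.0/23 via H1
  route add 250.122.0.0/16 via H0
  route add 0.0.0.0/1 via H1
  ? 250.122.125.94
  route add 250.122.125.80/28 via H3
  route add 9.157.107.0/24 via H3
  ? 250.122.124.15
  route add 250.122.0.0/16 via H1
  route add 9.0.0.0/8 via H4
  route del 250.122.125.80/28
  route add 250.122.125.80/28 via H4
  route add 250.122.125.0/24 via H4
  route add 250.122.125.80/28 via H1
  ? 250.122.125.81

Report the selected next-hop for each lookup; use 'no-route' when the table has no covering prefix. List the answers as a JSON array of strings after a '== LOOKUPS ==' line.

Trace:
  + 9.157.107.224/28 (H1) depth=28
  + 9.157.107.235/32 (H1) depth=32
  + 9.157.107.235/32 (H3) depth=32
  + 250.122.125.80/28 (H3) depth=28
  - 9.157.107.224/28 clear@28
  + 250.122.125.80/28 (H0) depth=28
  + 9.0.0.0/8 (H4) depth=8
  + 250.122.124.0/23 (H0) depth=23
  + 0.0.0.0/1 (H2) depth=1
  + 9.157.106.0/23 (H1) depth=23
  + 250.122.0.0/16 (H0) depth=16
  + 0.0.0.0/1 (H1) depth=1
  lookup 250.122.125.94: bits 1111101001111010011111010101 walk d0:-→d1:-→d2:-→d3:-→d4:-→d5:-→d6:-→d7:-→d8:-→d9:-→d10:-→d11:-→d12:-→d13:-→d14:-→d15:-→d16:H0→d17:-→d18:-→d19:-→d20:-→d21:-→d22:-→d23:H0→d24:-→d25:-→d26:-→d27:-→d28:H0 -> H0
  + 250.122.125.80/28 (H3) depth=28
  + 9.157.107.0/24 (H3) depth=24
  lookup 250.122.124.15: bits 11111010011110100111110 walk d0:-→d1:-→d2:-→d3:-→d4:-→d5:-→d6:-→d7:-→d8:-→d9:-→d10:-→d11:-→d12:-→d13:-→d14:-→d15:-→d16:H0→d17:-→d18:-→d19:-→d20:-→d21:-→d22:-→d23:H0 -> H0
  + 250.122.0.0/16 (H1) depth=16
  + 9.0.0.0/8 (H4) depth=8
  - 250.122.125.80/28 clear@28
  + 250.122.125.80/28 (H4) depth=28
  + 250.122.125.0/24 (H4) depth=24
  + 250.122.125.80/28 (H1) depth=28
  lookup 250.122.125.81: bits 1111101001111010011111010101 walk d0:-→d1:-→d2:-→d3:-→d4:-→d5:-→d6:-→d7:-→d8:-→d9:-→d10:-→d11:-→d12:-→d13:-→d14:-→d15:-→d16:H1→d17:-→d18:-→d19:-→d20:-→d21:-→d22:-→d23:H0→d24:H4→d25:-→d26:-→d27:-→d28:H1 -> H1

== LOOKUPS ==
["H0","H0","H1"]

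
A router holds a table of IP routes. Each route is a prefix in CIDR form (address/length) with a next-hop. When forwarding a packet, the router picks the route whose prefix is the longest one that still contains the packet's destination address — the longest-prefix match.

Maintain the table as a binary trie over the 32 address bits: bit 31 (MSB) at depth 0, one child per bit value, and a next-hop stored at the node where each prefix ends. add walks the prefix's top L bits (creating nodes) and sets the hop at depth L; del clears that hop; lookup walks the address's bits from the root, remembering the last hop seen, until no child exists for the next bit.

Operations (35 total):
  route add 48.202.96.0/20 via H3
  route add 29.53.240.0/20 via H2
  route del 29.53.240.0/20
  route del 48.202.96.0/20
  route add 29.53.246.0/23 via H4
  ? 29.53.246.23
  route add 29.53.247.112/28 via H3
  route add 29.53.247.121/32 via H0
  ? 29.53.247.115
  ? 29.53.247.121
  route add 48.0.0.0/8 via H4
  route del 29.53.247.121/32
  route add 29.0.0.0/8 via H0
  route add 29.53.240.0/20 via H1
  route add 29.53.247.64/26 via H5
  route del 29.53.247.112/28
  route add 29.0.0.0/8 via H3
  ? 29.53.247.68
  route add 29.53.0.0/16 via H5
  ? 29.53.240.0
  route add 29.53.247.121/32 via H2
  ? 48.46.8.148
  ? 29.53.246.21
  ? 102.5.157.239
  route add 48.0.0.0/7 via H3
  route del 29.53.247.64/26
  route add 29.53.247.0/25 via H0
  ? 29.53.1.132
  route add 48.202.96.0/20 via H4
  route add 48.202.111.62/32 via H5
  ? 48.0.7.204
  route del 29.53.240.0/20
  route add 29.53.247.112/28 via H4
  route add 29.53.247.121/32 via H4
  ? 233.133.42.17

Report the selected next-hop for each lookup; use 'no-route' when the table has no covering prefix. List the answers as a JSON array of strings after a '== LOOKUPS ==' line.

Trace:
  add 48.202.96.0/20 -> H3 at depth 20
  add 29.53.240.0/20 -> H2 at depth 20
  - 29.53.240.0/20 clear@20
  - 48.202.96.0/20 clear@20
  add 29.53.246.0/23 -> H4 at depth 23
  ? 29.53.246.23  path d0:-→d1:-→d2:-→d3:-→d4:-→d5:-→d6:-→d7:-→d8:-→d9:-→d10:-→d11:-→d12:-→d13:-→d14:-→d15:-→d16:-→d17:-→d18:-→d19:-→d20:-→d21:-→d22:-→d23:H4  best=H4
  add 29.53.247.112/28 -> H3 at depth 28
  add 29.53.247.121/32 -> H0 at depth 32
  ? 29.53.247.115  path d0:-→d1:-→d2:-→d3:-→d4:-→d5:-→d6:-→d7:-→d8:-→d9:-→d10:-→d11:-→d12:-→d13:-→d14:-→d15:-→d16:-→d17:-→d18:-→d19:-→d20:-→d21:-→d22:-→d23:H4→d24:-→d25:-→d26:-→d27:-→d28:H3  best=H3
  ? 29.53.247.121  path d0:-→d1:-→d2:-→d3:-→d4:-→d5:-→d6:-→d7:-→d8:-→d9:-→d10:-→d11:-→d12:-→d13:-→d14:-→d15:-→d16:-→d17:-→d18:-→d19:-→d20:-→d21:-→d22:-→d23:H4→d24:-→d25:-→d26:-→d27:-→d28:H3→d29:-→d30:-→d31:-→d32:H0  best=H0
  add 48.0.0.0/8 -> H4 at depth 8
  - 29.53.247.121/32 clear@32
  add 29.0.0.0/8 -> H0 at depth 8
  add 29.53.240.0/20 -> H1 at depth 20
  add 29.53.247.64/26 -> H5 at depth 26
  - 29.53.247.112/28 clear@28
  add 29.0.0.0/8 -> H3 at depth 8
  ? 29.53.247.68  path d0:-→d1:-→d2:-→d3:-→d4:-→d5:-→d6:-→d7:-→d8:H3→d9:-→d10:-→d11:-→d12:-→d13:-→d14:-→d15:-→d16:-→d17:-→d18:-→d19:-→d20:H1→d21:-→d22:-→d23:H4→d24:-→d25:-→d26:H5  best=H5
  add 29.53.0.0/16 -> H5 at depth 16
  ? 29.53.240.0  path d0:-→d1:-→d2:-→d3:-→d4:-→d5:-→d6:-→d7:-→d8:H3→d9:-→d10:-→d11:-→d12:-→d13:-→d14:-→d15:-→d16:H5→d17:-→d18:-→d19:-→d20:H1→d21:-  best=H1
  add 29.53.247.121/32 -> H2 at depth 32
  ? 48.46.8.148  path d0:-→d1:-→d2:-→d3:-→d4:-→d5:-→d6:-→d7:-→d8:H4  best=H4
  ? 29.53.246.21  path d0:-→d1:-→d2:-→d3:-→d4:-→d5:-→d6:-→d7:-→d8:H3→d9:-→d10:-→d11:-→d12:-→d13:-→d14:-→d15:-→d16:H5→d17:-→d18:-→d19:-→d20:H1→d21:-→d22:-→d23:H4  best=H4
  ? 102.5.157.239  path d0:-→d1:-  best=no-route
  add 48.0.0.0/7 -> H3 at depth 7
  - 29.53.247.64/26 clear@26
  add 29.53.247.0/25 -> H0 at depth 25
  ? 29.53.1.132  path d0:-→d1:-→d2:-→d3:-→d4:-→d5:-→d6:-→d7:-→d8:H3→d9:-→d10:-→d11:-→d12:-→d13:-→d14:-→d15:-→d16:H5  best=H5
  add 48.202.96.0/20 -> H4 at depth 20
  add 48.202.111.62/32 -> H5 at depth 32
  ? 48.0.7.204  path d0:-→d1:-→d2:-→d3:-→d4:-→d5:-→d6:-→d7:H3→d8:H4  best=H4
  - 29.53.240.0/20 clear@20
  add 29.53.247.112/28 -> H4 at depth 28
  add 29.53.247.121/32 -> H4 at depth 32
  ? 233.133.42.17  path d0:-  best=no-route

== LOOKUPS ==
["H4","H3","H0","H5","H1","H4","H4","no-route","H5","H4","no-route"]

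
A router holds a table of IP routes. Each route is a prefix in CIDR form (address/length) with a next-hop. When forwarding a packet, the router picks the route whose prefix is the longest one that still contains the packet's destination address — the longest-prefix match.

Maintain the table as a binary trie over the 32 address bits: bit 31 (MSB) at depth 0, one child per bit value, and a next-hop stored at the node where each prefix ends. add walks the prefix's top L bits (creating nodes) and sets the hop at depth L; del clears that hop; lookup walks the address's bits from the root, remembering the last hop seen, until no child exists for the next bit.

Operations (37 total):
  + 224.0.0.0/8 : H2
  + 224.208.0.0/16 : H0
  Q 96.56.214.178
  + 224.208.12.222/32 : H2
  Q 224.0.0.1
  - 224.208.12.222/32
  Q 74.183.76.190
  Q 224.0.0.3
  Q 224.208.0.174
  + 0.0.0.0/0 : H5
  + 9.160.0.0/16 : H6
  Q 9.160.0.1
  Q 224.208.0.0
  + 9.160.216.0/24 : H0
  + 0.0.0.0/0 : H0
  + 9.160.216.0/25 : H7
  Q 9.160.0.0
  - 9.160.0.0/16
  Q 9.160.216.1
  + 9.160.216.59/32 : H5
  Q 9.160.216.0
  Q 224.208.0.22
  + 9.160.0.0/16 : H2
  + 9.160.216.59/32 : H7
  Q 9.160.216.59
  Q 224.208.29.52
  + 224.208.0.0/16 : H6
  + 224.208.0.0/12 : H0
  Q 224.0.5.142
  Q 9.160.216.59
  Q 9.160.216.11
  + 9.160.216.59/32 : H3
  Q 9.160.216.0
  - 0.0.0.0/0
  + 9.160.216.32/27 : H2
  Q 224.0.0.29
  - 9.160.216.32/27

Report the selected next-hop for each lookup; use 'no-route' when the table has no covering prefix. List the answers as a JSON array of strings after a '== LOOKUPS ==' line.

Apply in order:
  add 224.0.0.0/8 -> H2 at depth 8
  add 224.208.0.0/16 -> H0 at depth 16
  Q 96.56.214.178: descend ε ; hops seen [∅] ; pick no-route
  add 224.208.12.222/32 -> H2 at depth 32
  Q 224.0.0.1: descend 11100000 ; hops seen [H2] ; pick H2
  del 224.208.12.222/32 (clear depth 32)
  Q 74.183.76.190: descend ε ; hops seen [∅] ; pick no-route
  Q 224.0.0.3: descend 11100000 ; hops seen [H2] ; pick H2
  Q 224.208.0.174: descend 11100000110100000000 ; hops seen [H2,H0] ; pick H0
  add 0.0.0.0/0 -> H5 at depth 0
  add 9.160.0.0/16 -> H6 at depth 16
  Q 9.160.0.1: descend 0000100110100000 ; hops seen [H5,H6] ; pick H6
  Q 224.208.0.0: descend 11100000110100000000 ; hops seen [H5,H2,H0] ; pick H0
  add 9.160.216.0/24 -> H0 at depth 24
  add 0.0.0.0/0 -> H0 at depth 0
  add 9.160.216.0/25 -> H7 at depth 25
  Q 9.160.0.0: descend 0000100110100000 ; hops seen [H0,H6] ; pick H6
  del 9.160.0.0/16 (clear depth 16)
  Q 9.160.216.1: descend 0000100110100000110110000 ; hops seen [H0,H0,H7] ; pick H7
  add 9.160.216.59/32 -> H5 at depth 32
  Q 9.160.216.0: descend 00001001101000001101100000 ; hops seen [H0,H0,H7] ; pick H7
  Q 224.208.0.22: descend 11100000110100000000 ; hops seen [H0,H2,H0] ; pick H0
  add 9.160.0.0/16 -> H2 at depth 16
  add 9.160.216.59/32 -> H7 at depth 32
  Q 9.160.216.59: descend 00001001101000001101100000111011 ; hops seen [H0,H2,H0,H7,H7] ; pick H7
  Q 224.208.29.52: descend 1110000011010000000 ; hops seen [H0,H2,H0] ; pick H0
  add 224.208.0.0/16 -> H6 at depth 16
  add 224.208.0.0/12 -> H0 at depth 12
  Q 224.0.5.142: descend 11100000 ; hops seen [H0,H2] ; pick H2
  Q 9.160.216.59: descend 00001001101000001101100000111011 ; hops seen [H0,H2,H0,H7,H7] ; pick H7
  Q 9.160.216.11: descend 00001001101000001101100000 ; hops seen [H0,H2,H0,H7] ; pick H7
  add 9.160.216.59/32 -> H3 at depth 32
  Q 9.160.216.0: descend 00001001101000001101100000 ; hops seen [H0,H2,H0,H7] ; pick H7
  del 0.0.0.0/0 (clear depth 0)
  add 9.160.216.32/27 -> H2 at depth 27
  Q 224.0.0.29: descend 11100000 ; hops seen [H2] ; pick H2
  del 9.160.216.32/27 (clear depth 27)

== LOOKUPS ==
["no-route","H2","no-route","H2","H0","H6","H0","H6","H7","H7","H0","H7","H0","H2","H7","H7","H7","H2"]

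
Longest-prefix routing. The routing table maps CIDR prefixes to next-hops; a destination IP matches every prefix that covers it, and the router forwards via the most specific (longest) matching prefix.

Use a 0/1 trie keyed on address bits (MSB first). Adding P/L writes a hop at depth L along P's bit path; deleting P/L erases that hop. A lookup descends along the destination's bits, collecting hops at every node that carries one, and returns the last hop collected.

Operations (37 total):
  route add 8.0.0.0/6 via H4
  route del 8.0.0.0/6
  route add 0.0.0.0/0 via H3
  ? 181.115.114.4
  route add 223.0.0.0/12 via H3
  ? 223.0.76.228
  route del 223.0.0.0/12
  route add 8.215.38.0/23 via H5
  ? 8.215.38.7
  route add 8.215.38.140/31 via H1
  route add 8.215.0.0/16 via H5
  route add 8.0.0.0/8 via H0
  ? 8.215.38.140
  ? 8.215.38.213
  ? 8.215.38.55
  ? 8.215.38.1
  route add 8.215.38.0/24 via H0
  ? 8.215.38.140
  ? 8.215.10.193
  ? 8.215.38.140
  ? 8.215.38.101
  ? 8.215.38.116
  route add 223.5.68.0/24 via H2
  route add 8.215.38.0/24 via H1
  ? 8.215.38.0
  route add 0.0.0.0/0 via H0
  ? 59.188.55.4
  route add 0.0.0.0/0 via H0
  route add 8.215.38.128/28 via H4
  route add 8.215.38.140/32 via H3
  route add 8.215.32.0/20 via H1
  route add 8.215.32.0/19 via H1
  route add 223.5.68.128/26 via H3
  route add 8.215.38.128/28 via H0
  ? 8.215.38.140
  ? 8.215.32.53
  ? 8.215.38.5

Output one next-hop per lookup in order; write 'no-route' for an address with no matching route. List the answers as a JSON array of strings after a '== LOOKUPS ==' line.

Apply in order:
  add 8.0.0.0/6 -> H4 at depth 6
  del 8.0.0.0/6 (clear depth 6)
  add 0.0.0.0/0 -> H3 at depth 0
  lookup 181.115.114.4: bits ε walk d0:H3 -> H3
  add 223.0.0.0/12 -> H3 at depth 12
  lookup 223.0.76.228: bits 110111110000 walk d0:H3→d1:-→d2:-→d3:-→d4:-→d5:-→d6:-→d7:-→d8:-→d9:-→d10:-→d11:-→d12:H3 -> H3
  del 223.0.0.0/12 (clear depth 12)
  add 8.215.38.0/23 -> H5 at depth 23
  lookup 8.215.38.7: bits 00001000110101110010011 walk d0:H3→d1:-→d2:-→d3:-→d4:-→d5:-→d6:-→d7:-→d8:-→d9:-→d10:-→d11:-→d12:-→d13:-→d14:-→d15:-→d16:-→d17:-→d18:-→d19:-→d20:-→d21:-→d22:-→d23:H5 -> H5
  add 8.215.38.140/31 -> H1 at depth 31
  add 8.215.0.0/16 -> H5 at depth 16
  add 8.0.0.0/8 -> H0 at depth 8
  lookup 8.215.38.140: bits 0000100011010111001001101000110 walk d0:H3→d1:-→d2:-→d3:-→d4:-→d5:-→d6:-→d7:-→d8:H0→d9:-→d10:-→d11:-→d12:-→d13:-→d14:-→d15:-→d16:H5→d17:-→d18:-→d19:-→d20:-→d21:-→d22:-→d23:H5→d24:-→d25:-→d26:-→d27:-→d28:-→d29:-→d30:-→d31:H1 -> H1
  lookup 8.215.38.213: bits 0000100011010111001001101 walk d0:H3→d1:-→d2:-→d3:-→d4:-→d5:-→d6:-→d7:-→d8:H0→d9:-→d10:-→d11:-→d12:-→d13:-→d14:-→d15:-→d16:H5→d17:-→d18:-→d19:-→d20:-→d21:-→d22:-→d23:H5→d24:-→d25:- -> H5
  lookup 8.215.38.55: bits 000010001101011100100110 walk d0:H3→d1:-→d2:-→d3:-→d4:-→d5:-→d6:-→d7:-→d8:H0→d9:-→d10:-→d11:-→d12:-→d13:-→d14:-→d15:-→d16:H5→d17:-→d18:-→d19:-→d20:-→d21:-→d22:-→d23:H5→d24:- -> H5
  lookup 8.215.38.1: bits 000010001101011100100110 walk d0:H3→d1:-→d2:-→d3:-→d4:-→d5:-→d6:-→d7:-→d8:H0→d9:-→d10:-→d11:-→d12:-→d13:-→d14:-→d15:-→d16:H5→d17:-→d18:-→d19:-→d20:-→d21:-→d22:-→d23:H5→d24:- -> H5
  add 8.215.38.0/24 -> H0 at depth 24
  lookup 8.215.38.140: bits 0000100011010111001001101000110 walk d0:H3→d1:-→d2:-→d3:-→d4:-→d5:-→d6:-→d7:-→d8:H0→d9:-→d10:-→d11:-→d12:-→d13:-→d14:-→d15:-→d16:H5→d17:-→d18:-→d19:-→d20:-→d21:-→d22:-→d23:H5→d24:H0→d25:-→d26:-→d27:-→d28:-→d29:-→d30:-→d31:H1 -> H1
  lookup 8.215.10.193: bits 000010001101011100 walk d0:H3→d1:-→d2:-→d3:-→d4:-→d5:-→d6:-→d7:-→d8:H0→d9:-→d10:-→d11:-→d12:-→d13:-→d14:-→d15:-→d16:H5→d17:-→d18:- -> H5
  lookup 8.215.38.140: bits 0000100011010111001001101000110 walk d0:H3→d1:-→d2:-→d3:-→d4:-→d5:-→d6:-→d7:-→d8:H0→d9:-→d10:-→d11:-→d12:-→d13:-→d14:-→d15:-→d16:H5→d17:-→d18:-→d19:-→d20:-→d21:-→d22:-→d23:H5→d24:H0→d25:-→d26:-→d27:-→d28:-→d29:-→d30:-→d31:H1 -> H1
  lookup 8.215.38.101: bits 000010001101011100100110 walk d0:H3→d1:-→d2:-→d3:-→d4:-→d5:-→d6:-→d7:-→d8:H0→d9:-→d10:-→d11:-→d12:-→d13:-→d14:-→d15:-→d16:H5→d17:-→d18:-→d19:-→d20:-→d21:-→d22:-→d23:H5→d24:H0 -> H0
  lookup 8.215.38.116: bits 000010001101011100100110 walk d0:H3→d1:-→d2:-→d3:-→d4:-→d5:-→d6:-→d7:-→d8:H0→d9:-→d10:-→d11:-→d12:-→d13:-→d14:-→d15:-→d16:H5→d17:-→d18:-→d19:-→d20:-→d21:-→d22:-→d23:H5→d24:H0 -> H0
  add 223.5.68.0/24 -> H2 at depth 24
  add 8.215.38.0/24 -> H1 at depth 24
  lookup 8.215.38.0: bits 000010001101011100100110 walk d0:H3→d1:-→d2:-→d3:-→d4:-→d5:-→d6:-→d7:-→d8:H0→d9:-→d10:-→d11:-→d12:-→d13:-→d14:-→d15:-→d16:H5→d17:-→d18:-→d19:-→d20:-→d21:-→d22:-→d23:H5→d24:H1 -> H1
  add 0.0.0.0/0 -> H0 at depth 0
  lookup 59.188.55.4: bits 00 walk d0:H0→d1:-→d2:- -> H0
  add 0.0.0.0/0 -> H0 at depth 0
  add 8.215.38.128/28 -> H4 at depth 28
  add 8.215.38.140/32 -> H3 at depth 32
  add 8.215.32.0/20 -> H1 at depth 20
  add 8.215.32.0/19 -> H1 at depth 19
  add 223.5.68.128/26 -> H3 at depth 26
  add 8.215.38.128/28 -> H0 at depth 28
  lookup 8.215.38.140: bits 00001000110101110010011010001100 walk d0:H0→d1:-→d2:-→d3:-→d4:-→d5:-→d6:-→d7:-→d8:H0→d9:-→d10:-→d11:-→d12:-→d13:-→d14:-→d15:-→d16:H5→d17:-→d18:-→d19:H1→d20:H1→d21:-→d22:-→d23:H5→d24:H1→d25:-→d26:-→d27:-→d28:H0→d29:-→d30:-→d31:H1→d32:H3 -> H3
  lookup 8.215.32.53: bits 000010001101011100100 walk d0:H0→d1:-→d2:-→d3:-→d4:-→d5:-→d6:-→d7:-→d8:H0→d9:-→d10:-→d11:-→d12:-→d13:-→d14:-→d15:-→d16:H5→d17:-→d18:-→d19:H1→d20:H1→d21:- -> H1
  lookup 8.215.38.5: bits 000010001101011100100110 walk d0:H0→d1:-→d2:-→d3:-→d4:-→d5:-→d6:-→d7:-→d8:H0→d9:-→d10:-→d11:-→d12:-→d13:-→d14:-→d15:-→d16:H5→d17:-→d18:-→d19:H1→d20:H1→d21:-→d22:-→d23:H5→d24:H1 -> H1

== LOOKUPS ==
["H3","H3","H5","H1","H5","H5","H5","H1","H5","H1","H0","H0","H1","H0","H3","H1","H1"]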